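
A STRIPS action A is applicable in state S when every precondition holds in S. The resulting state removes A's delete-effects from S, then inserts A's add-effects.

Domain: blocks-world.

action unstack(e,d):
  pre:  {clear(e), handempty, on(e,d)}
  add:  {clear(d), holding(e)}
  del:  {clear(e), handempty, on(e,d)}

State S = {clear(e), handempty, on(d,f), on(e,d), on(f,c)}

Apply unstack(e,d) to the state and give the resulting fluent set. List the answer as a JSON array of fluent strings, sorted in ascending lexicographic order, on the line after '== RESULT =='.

Compute (S \ del) ∪ add:
  pre ⊆ S: {clear(e), handempty, on(e,d)} ⊆ S  — applicable
  S \ del = {on(d,f), on(f,c)}
  ∪ add   = {clear(d), holding(e), on(d,f), on(f,c)}

== RESULT ==
["clear(d)", "holding(e)", "on(d,f)", "on(f,c)"]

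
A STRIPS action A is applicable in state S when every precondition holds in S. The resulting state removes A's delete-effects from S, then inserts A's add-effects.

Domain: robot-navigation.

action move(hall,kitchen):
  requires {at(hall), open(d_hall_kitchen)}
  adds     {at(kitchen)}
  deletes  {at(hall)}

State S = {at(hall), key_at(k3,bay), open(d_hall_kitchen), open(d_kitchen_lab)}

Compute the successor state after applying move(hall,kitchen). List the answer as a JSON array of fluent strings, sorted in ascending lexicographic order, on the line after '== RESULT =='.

Progress:
  pre ⊆ S: {at(hall), open(d_hall_kitchen)} ⊆ S  — applicable
  S \ del = {key_at(k3,bay), open(d_hall_kitchen), open(d_kitchen_lab)}
  ∪ add   = {at(kitchen), key_at(k3,bay), open(d_hall_kitchen), open(d_kitchen_lab)}

== RESULT ==
["at(kitchen)", "key_at(k3,bay)", "open(d_hall_kitchen)", "open(d_kitchen_lab)"]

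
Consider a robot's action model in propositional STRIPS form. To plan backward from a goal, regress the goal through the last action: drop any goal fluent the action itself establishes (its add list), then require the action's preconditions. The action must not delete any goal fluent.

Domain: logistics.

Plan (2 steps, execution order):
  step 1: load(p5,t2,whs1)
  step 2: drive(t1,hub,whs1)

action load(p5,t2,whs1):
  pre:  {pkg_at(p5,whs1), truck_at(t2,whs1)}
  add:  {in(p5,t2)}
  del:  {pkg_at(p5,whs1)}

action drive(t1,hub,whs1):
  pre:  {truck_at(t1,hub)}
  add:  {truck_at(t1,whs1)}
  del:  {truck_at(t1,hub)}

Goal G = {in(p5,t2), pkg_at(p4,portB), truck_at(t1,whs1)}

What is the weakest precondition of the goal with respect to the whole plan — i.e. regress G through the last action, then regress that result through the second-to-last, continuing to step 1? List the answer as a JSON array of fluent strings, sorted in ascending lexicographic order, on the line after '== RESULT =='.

Work backward from the goal:
  through step 2 (drive(t1,hub,whs1)): drop {truck_at(t1,whs1)}, keep {in(p5,t2), pkg_at(p4,portB)}, require {truck_at(t1,hub)}
    → {in(p5,t2), pkg_at(p4,portB), truck_at(t1,hub)}
  through step 1 (load(p5,t2,whs1)): drop {in(p5,t2)}, keep {pkg_at(p4,portB), truck_at(t1,hub)}, require {pkg_at(p5,whs1), truck_at(t2,whs1)}
    → {pkg_at(p4,portB), pkg_at(p5,whs1), truck_at(t1,hub), truck_at(t2,whs1)}

== RESULT ==
["pkg_at(p4,portB)", "pkg_at(p5,whs1)", "truck_at(t1,hub)", "truck_at(t2,whs1)"]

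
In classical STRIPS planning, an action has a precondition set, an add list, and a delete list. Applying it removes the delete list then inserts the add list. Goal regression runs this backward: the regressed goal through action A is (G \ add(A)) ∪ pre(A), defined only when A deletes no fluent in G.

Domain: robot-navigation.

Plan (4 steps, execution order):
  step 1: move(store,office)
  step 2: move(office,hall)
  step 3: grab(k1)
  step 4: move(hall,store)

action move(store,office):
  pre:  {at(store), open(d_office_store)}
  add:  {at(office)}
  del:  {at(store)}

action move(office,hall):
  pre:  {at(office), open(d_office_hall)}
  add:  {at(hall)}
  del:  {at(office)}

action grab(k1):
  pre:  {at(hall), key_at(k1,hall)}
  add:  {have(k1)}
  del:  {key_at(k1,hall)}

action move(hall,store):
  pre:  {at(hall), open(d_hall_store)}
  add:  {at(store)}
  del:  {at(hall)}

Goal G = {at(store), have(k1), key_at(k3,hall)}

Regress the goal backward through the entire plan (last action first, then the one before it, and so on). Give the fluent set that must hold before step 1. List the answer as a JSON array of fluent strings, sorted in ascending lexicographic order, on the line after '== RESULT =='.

Work backward from the goal:
  through step 4 (move(hall,store)): drop {at(store)}, keep {have(k1), key_at(k3,hall)}, require {at(hall), open(d_hall_store)}
    → {at(hall), have(k1), key_at(k3,hall), open(d_hall_store)}
  through step 3 (grab(k1)): drop {have(k1)}, keep {at(hall), key_at(k3,hall), open(d_hall_store)}, require {at(hall), key_at(k1,hall)}
    → {at(hall), key_at(k1,hall), key_at(k3,hall), open(d_hall_store)}
  through step 2 (move(office,hall)): drop {at(hall)}, keep {key_at(k1,hall), key_at(k3,hall), open(d_hall_store)}, require {at(office), open(d_office_hall)}
    → {at(office), key_at(k1,hall), key_at(k3,hall), open(d_hall_store), open(d_office_hall)}
  through step 1 (move(store,office)): drop {at(office)}, keep {key_at(k1,hall), key_at(k3,hall), open(d_hall_store), open(d_office_hall)}, require {at(store), open(d_office_store)}
    → {at(store), key_at(k1,hall), key_at(k3,hall), open(d_hall_store), open(d_office_hall), open(d_office_store)}

== RESULT ==
["at(store)", "key_at(k1,hall)", "key_at(k3,hall)", "open(d_hall_store)", "open(d_office_hall)", "open(d_office_store)"]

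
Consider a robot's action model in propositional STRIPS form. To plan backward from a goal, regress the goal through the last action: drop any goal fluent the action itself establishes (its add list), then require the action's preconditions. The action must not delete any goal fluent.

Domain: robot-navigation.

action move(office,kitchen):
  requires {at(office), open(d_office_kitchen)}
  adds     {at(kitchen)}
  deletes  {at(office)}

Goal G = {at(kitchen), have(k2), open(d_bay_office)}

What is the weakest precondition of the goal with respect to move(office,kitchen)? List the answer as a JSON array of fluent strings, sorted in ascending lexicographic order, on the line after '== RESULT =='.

Regress:
  G ∩ del = {}  (empty — regression defined)
  G \ add = {at(kitchen), have(k2), open(d_bay_office)} \ {at(kitchen)} = {have(k2), open(d_bay_office)}
  ∪ pre   = {have(k2), open(d_bay_office)} ∪ {at(office), open(d_office_kitchen)}
          = {at(office), have(k2), open(d_bay_office), open(d_office_kitchen)}

== RESULT ==
["at(office)", "have(k2)", "open(d_bay_office)", "open(d_office_kitchen)"]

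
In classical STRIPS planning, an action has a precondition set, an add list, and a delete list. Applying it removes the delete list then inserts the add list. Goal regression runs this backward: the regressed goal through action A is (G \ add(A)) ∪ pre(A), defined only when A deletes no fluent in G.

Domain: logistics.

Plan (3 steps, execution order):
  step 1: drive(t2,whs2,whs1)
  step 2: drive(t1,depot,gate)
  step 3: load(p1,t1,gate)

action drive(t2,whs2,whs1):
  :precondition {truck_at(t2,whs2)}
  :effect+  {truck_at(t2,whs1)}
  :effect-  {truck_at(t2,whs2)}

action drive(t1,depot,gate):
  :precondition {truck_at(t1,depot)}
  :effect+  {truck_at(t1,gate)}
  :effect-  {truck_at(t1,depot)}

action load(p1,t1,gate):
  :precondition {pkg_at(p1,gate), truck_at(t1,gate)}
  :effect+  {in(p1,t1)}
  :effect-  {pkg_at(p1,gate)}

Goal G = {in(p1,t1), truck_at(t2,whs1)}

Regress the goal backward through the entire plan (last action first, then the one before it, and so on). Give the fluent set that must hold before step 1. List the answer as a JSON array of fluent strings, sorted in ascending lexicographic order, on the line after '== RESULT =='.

Regress step by step:
  through step 3 (load(p1,t1,gate)): drop {in(p1,t1)}, keep {truck_at(t2,whs1)}, require {pkg_at(p1,gate), truck_at(t1,gate)}
    → {pkg_at(p1,gate), truck_at(t1,gate), truck_at(t2,whs1)}
  through step 2 (drive(t1,depot,gate)): drop {truck_at(t1,gate)}, keep {pkg_at(p1,gate), truck_at(t2,whs1)}, require {truck_at(t1,depot)}
    → {pkg_at(p1,gate), truck_at(t1,depot), truck_at(t2,whs1)}
  through step 1 (drive(t2,whs2,whs1)): drop {truck_at(t2,whs1)}, keep {pkg_at(p1,gate), truck_at(t1,depot)}, require {truck_at(t2,whs2)}
    → {pkg_at(p1,gate), truck_at(t1,depot), truck_at(t2,whs2)}

== RESULT ==
["pkg_at(p1,gate)", "truck_at(t1,depot)", "truck_at(t2,whs2)"]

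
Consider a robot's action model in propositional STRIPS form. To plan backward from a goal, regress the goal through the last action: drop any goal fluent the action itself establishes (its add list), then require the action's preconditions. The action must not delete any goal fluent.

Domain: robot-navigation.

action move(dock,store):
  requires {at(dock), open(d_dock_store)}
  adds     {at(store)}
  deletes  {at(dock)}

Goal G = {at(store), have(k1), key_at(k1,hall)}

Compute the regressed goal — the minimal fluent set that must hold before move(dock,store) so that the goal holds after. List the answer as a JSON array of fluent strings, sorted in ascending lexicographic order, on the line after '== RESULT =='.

Regress:
  G ∩ del = {}  (empty — regression defined)
  G \ add = {at(store), have(k1), key_at(k1,hall)} \ {at(store)} = {have(k1), key_at(k1,hall)}
  ∪ pre   = {have(k1), key_at(k1,hall)} ∪ {at(dock), open(d_dock_store)}
          = {at(dock), have(k1), key_at(k1,hall), open(d_dock_store)}

== RESULT ==
["at(dock)", "have(k1)", "key_at(k1,hall)", "open(d_dock_store)"]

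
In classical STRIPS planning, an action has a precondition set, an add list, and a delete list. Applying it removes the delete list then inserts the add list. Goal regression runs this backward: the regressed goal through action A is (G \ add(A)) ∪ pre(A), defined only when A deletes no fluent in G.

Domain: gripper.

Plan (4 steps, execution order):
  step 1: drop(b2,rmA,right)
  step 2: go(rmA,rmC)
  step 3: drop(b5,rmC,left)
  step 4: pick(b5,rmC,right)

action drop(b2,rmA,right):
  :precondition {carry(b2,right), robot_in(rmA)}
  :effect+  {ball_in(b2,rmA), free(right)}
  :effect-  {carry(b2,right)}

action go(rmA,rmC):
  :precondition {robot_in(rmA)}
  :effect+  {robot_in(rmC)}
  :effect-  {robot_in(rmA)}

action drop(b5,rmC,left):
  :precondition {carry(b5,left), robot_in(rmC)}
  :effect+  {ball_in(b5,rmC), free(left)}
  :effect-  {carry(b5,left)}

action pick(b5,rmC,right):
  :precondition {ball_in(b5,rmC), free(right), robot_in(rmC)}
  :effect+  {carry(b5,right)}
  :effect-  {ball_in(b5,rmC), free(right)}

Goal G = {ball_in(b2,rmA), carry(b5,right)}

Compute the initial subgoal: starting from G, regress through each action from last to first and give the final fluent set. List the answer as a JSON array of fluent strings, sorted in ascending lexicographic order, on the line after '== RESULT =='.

Work backward from the goal:
  through step 4 (pick(b5,rmC,right)): drop {carry(b5,right)}, keep {ball_in(b2,rmA)}, require {ball_in(b5,rmC), free(right), robot_in(rmC)}
    → {ball_in(b2,rmA), ball_in(b5,rmC), free(right), robot_in(rmC)}
  through step 3 (drop(b5,rmC,left)): drop {ball_in(b5,rmC)}, keep {ball_in(b2,rmA), free(right), robot_in(rmC)}, require {carry(b5,left), robot_in(rmC)}
    → {ball_in(b2,rmA), carry(b5,left), free(right), robot_in(rmC)}
  through step 2 (go(rmA,rmC)): drop {robot_in(rmC)}, keep {ball_in(b2,rmA), carry(b5,left), free(right)}, require {robot_in(rmA)}
    → {ball_in(b2,rmA), carry(b5,left), free(right), robot_in(rmA)}
  through step 1 (drop(b2,rmA,right)): drop {ball_in(b2,rmA), free(right)}, keep {carry(b5,left), robot_in(rmA)}, require {carry(b2,right), robot_in(rmA)}
    → {carry(b2,right), carry(b5,left), robot_in(rmA)}

== RESULT ==
["carry(b2,right)", "carry(b5,left)", "robot_in(rmA)"]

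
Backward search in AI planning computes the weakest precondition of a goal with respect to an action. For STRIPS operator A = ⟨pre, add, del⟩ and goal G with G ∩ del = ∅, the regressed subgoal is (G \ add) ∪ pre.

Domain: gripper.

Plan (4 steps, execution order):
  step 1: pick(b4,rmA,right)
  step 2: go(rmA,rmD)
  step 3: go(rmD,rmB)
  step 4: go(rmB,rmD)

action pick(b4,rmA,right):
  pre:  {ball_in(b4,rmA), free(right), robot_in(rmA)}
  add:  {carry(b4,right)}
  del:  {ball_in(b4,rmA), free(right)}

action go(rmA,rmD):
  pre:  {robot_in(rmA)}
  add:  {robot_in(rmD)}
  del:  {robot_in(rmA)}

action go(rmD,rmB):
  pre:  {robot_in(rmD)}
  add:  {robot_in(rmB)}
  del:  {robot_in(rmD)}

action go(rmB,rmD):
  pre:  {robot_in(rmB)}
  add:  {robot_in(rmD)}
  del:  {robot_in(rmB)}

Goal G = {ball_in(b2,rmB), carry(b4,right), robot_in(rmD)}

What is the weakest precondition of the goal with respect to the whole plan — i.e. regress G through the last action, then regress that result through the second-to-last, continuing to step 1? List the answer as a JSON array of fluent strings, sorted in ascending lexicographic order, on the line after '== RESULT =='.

Regress step by step:
  through step 4 (go(rmB,rmD)): drop {robot_in(rmD)}, keep {ball_in(b2,rmB), carry(b4,right)}, require {robot_in(rmB)}
    → {ball_in(b2,rmB), carry(b4,right), robot_in(rmB)}
  through step 3 (go(rmD,rmB)): drop {robot_in(rmB)}, keep {ball_in(b2,rmB), carry(b4,right)}, require {robot_in(rmD)}
    → {ball_in(b2,rmB), carry(b4,right), robot_in(rmD)}
  through step 2 (go(rmA,rmD)): drop {robot_in(rmD)}, keep {ball_in(b2,rmB), carry(b4,right)}, require {robot_in(rmA)}
    → {ball_in(b2,rmB), carry(b4,right), robot_in(rmA)}
  through step 1 (pick(b4,rmA,right)): drop {carry(b4,right)}, keep {ball_in(b2,rmB), robot_in(rmA)}, require {ball_in(b4,rmA), free(right), robot_in(rmA)}
    → {ball_in(b2,rmB), ball_in(b4,rmA), free(right), robot_in(rmA)}

== RESULT ==
["ball_in(b2,rmB)", "ball_in(b4,rmA)", "free(right)", "robot_in(rmA)"]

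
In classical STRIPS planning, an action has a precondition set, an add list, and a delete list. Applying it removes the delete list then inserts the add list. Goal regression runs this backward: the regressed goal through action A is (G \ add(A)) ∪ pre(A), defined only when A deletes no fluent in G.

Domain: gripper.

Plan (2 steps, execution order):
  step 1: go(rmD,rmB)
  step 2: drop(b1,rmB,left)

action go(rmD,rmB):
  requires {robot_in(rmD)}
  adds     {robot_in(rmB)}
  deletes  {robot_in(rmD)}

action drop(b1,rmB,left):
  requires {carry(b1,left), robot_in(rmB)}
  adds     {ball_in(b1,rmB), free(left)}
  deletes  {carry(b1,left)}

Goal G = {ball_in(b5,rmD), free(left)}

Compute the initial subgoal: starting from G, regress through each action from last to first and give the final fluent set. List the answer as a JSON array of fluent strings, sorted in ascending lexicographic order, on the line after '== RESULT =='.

Regress step by step:
  through step 2 (drop(b1,rmB,left)): drop {free(left)}, keep {ball_in(b5,rmD)}, require {carry(b1,left), robot_in(rmB)}
    → {ball_in(b5,rmD), carry(b1,left), robot_in(rmB)}
  through step 1 (go(rmD,rmB)): drop {robot_in(rmB)}, keep {ball_in(b5,rmD), carry(b1,left)}, require {robot_in(rmD)}
    → {ball_in(b5,rmD), carry(b1,left), robot_in(rmD)}

== RESULT ==
["ball_in(b5,rmD)", "carry(b1,left)", "robot_in(rmD)"]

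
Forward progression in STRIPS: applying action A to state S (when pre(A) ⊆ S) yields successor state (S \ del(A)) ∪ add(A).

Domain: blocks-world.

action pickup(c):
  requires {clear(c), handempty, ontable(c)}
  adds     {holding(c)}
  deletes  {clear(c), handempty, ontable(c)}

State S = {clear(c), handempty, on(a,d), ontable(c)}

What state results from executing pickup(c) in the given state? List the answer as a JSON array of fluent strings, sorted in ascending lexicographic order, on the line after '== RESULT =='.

Compute (S \ del) ∪ add:
  pre ⊆ S: {clear(c), handempty, ontable(c)} ⊆ S  — applicable
  S \ del = {on(a,d)}
  ∪ add   = {holding(c), on(a,d)}

== RESULT ==
["holding(c)", "on(a,d)"]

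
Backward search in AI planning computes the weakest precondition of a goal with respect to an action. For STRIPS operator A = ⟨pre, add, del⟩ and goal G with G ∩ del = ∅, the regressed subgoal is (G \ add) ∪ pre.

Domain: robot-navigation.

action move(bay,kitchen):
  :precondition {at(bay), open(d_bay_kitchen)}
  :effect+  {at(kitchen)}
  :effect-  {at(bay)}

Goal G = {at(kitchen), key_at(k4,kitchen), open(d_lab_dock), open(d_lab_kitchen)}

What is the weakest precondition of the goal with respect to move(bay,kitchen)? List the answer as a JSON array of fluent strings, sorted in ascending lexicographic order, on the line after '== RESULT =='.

Regress:
  G ∩ del = {}  (empty — regression defined)
  G \ add = {at(kitchen), key_at(k4,kitchen), open(d_lab_dock), open(d_lab_kitchen)} \ {at(kitchen)} = {key_at(k4,kitchen), open(d_lab_dock), open(d_lab_kitchen)}
  ∪ pre   = {key_at(k4,kitchen), open(d_lab_dock), open(d_lab_kitchen)} ∪ {at(bay), open(d_bay_kitchen)}
          = {at(bay), key_at(k4,kitchen), open(d_bay_kitchen), open(d_lab_dock), open(d_lab_kitchen)}

== RESULT ==
["at(bay)", "key_at(k4,kitchen)", "open(d_bay_kitchen)", "open(d_lab_dock)", "open(d_lab_kitchen)"]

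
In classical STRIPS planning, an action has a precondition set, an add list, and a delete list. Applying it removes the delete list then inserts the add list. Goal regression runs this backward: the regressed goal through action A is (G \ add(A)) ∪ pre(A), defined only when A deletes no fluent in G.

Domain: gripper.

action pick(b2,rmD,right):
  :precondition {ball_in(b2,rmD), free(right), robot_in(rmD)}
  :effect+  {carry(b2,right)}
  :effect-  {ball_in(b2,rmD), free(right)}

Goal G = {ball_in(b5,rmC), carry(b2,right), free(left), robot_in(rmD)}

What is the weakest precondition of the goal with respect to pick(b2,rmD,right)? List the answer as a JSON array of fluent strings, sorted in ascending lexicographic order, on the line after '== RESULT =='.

Regress:
  G ∩ del = {}  (empty — regression defined)
  G \ add = {ball_in(b5,rmC), carry(b2,right), free(left), robot_in(rmD)} \ {carry(b2,right)} = {ball_in(b5,rmC), free(left), robot_in(rmD)}
  ∪ pre   = {ball_in(b5,rmC), free(left), robot_in(rmD)} ∪ {ball_in(b2,rmD), free(right), robot_in(rmD)}
          = {ball_in(b2,rmD), ball_in(b5,rmC), free(left), free(right), robot_in(rmD)}

== RESULT ==
["ball_in(b2,rmD)", "ball_in(b5,rmC)", "free(left)", "free(right)", "robot_in(rmD)"]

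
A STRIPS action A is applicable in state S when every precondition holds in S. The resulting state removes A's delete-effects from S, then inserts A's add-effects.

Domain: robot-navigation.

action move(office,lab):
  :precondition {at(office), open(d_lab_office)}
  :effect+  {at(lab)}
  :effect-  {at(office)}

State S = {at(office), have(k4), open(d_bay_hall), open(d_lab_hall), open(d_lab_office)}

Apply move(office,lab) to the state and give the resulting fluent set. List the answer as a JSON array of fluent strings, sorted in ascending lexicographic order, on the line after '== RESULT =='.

Compute (S \ del) ∪ add:
  pre ⊆ S: {at(office), open(d_lab_office)} ⊆ S  — applicable
  S \ del = {have(k4), open(d_bay_hall), open(d_lab_hall), open(d_lab_office)}
  ∪ add   = {at(lab), have(k4), open(d_bay_hall), open(d_lab_hall), open(d_lab_office)}

== RESULT ==
["at(lab)", "have(k4)", "open(d_bay_hall)", "open(d_lab_hall)", "open(d_lab_office)"]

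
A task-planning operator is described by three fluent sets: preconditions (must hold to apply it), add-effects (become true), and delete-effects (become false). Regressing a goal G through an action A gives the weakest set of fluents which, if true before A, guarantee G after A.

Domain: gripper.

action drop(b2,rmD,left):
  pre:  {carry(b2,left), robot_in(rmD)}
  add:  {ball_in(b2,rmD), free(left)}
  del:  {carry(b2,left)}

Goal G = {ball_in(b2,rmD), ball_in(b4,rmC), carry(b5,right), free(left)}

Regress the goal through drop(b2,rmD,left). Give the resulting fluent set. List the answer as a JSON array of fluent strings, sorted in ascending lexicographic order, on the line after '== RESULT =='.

Compute (G \ add) ∪ pre:
  G ∩ del = {}  (empty — regression defined)
  G \ add = {ball_in(b2,rmD), ball_in(b4,rmC), carry(b5,right), free(left)} \ {ball_in(b2,rmD), free(left)} = {ball_in(b4,rmC), carry(b5,right)}
  ∪ pre   = {ball_in(b4,rmC), carry(b5,right)} ∪ {carry(b2,left), robot_in(rmD)}
          = {ball_in(b4,rmC), carry(b2,left), carry(b5,right), robot_in(rmD)}

== RESULT ==
["ball_in(b4,rmC)", "carry(b2,left)", "carry(b5,right)", "robot_in(rmD)"]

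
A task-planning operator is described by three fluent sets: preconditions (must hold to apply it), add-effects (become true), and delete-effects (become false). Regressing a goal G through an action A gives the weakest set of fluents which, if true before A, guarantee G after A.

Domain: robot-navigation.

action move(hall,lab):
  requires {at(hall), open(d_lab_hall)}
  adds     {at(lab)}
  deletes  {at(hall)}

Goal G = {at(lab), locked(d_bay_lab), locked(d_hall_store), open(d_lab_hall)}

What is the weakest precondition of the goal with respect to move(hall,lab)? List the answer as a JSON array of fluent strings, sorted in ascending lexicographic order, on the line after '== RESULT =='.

Compute (G \ add) ∪ pre:
  G ∩ del = {}  (empty — regression defined)
  G \ add = {at(lab), locked(d_bay_lab), locked(d_hall_store), open(d_lab_hall)} \ {at(lab)} = {locked(d_bay_lab), locked(d_hall_store), open(d_lab_hall)}
  ∪ pre   = {locked(d_bay_lab), locked(d_hall_store), open(d_lab_hall)} ∪ {at(hall), open(d_lab_hall)}
          = {at(hall), locked(d_bay_lab), locked(d_hall_store), open(d_lab_hall)}

== RESULT ==
["at(hall)", "locked(d_bay_lab)", "locked(d_hall_store)", "open(d_lab_hall)"]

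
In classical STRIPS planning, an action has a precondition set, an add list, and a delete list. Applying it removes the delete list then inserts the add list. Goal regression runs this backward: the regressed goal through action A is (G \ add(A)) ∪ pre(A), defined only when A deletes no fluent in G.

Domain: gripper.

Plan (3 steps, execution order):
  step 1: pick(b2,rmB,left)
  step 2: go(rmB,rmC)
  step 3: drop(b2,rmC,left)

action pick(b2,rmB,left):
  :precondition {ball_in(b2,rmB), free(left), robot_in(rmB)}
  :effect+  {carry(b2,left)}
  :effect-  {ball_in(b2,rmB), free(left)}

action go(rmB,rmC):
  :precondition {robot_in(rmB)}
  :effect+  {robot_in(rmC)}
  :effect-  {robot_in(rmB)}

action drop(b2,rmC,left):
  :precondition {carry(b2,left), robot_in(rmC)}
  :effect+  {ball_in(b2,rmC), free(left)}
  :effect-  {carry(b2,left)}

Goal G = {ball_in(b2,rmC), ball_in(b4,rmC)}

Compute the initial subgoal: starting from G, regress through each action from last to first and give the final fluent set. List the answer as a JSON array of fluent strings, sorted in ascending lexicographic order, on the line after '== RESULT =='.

Work backward from the goal:
  through step 3 (drop(b2,rmC,left)): drop {ball_in(b2,rmC)}, keep {ball_in(b4,rmC)}, require {carry(b2,left), robot_in(rmC)}
    → {ball_in(b4,rmC), carry(b2,left), robot_in(rmC)}
  through step 2 (go(rmB,rmC)): drop {robot_in(rmC)}, keep {ball_in(b4,rmC), carry(b2,left)}, require {robot_in(rmB)}
    → {ball_in(b4,rmC), carry(b2,left), robot_in(rmB)}
  through step 1 (pick(b2,rmB,left)): drop {carry(b2,left)}, keep {ball_in(b4,rmC), robot_in(rmB)}, require {ball_in(b2,rmB), free(left), robot_in(rmB)}
    → {ball_in(b2,rmB), ball_in(b4,rmC), free(left), robot_in(rmB)}

== RESULT ==
["ball_in(b2,rmB)", "ball_in(b4,rmC)", "free(left)", "robot_in(rmB)"]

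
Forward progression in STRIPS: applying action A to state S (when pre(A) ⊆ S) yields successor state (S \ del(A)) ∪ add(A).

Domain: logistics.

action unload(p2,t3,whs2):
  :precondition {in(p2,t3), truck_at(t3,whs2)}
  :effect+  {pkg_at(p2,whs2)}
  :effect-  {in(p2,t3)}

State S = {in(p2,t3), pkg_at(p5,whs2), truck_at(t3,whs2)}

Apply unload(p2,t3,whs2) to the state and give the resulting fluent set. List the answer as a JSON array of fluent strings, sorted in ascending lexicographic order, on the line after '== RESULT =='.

Progress:
  pre ⊆ S: {in(p2,t3), truck_at(t3,whs2)} ⊆ S  — applicable
  S \ del = {pkg_at(p5,whs2), truck_at(t3,whs2)}
  ∪ add   = {pkg_at(p2,whs2), pkg_at(p5,whs2), truck_at(t3,whs2)}

== RESULT ==
["pkg_at(p2,whs2)", "pkg_at(p5,whs2)", "truck_at(t3,whs2)"]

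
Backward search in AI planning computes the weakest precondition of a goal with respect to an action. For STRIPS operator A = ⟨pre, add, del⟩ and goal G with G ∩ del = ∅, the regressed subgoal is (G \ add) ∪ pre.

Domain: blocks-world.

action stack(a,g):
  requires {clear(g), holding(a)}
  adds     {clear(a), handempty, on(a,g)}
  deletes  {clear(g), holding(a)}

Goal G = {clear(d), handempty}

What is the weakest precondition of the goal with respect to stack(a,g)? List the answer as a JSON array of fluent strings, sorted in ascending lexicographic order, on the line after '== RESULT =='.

Compute (G \ add) ∪ pre:
  G ∩ del = {}  (empty — regression defined)
  G \ add = {clear(d), handempty} \ {clear(a), handempty, on(a,g)} = {clear(d)}
  ∪ pre   = {clear(d)} ∪ {clear(g), holding(a)}
          = {clear(d), clear(g), holding(a)}

== RESULT ==
["clear(d)", "clear(g)", "holding(a)"]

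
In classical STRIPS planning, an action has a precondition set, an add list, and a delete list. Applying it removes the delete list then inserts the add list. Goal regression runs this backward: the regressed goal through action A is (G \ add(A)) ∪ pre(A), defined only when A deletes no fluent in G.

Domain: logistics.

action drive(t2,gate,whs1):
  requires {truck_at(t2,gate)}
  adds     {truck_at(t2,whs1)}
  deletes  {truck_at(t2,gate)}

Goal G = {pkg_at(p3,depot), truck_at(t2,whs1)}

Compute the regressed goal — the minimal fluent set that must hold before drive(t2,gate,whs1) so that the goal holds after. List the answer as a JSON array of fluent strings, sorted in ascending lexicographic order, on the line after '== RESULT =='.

Regress:
  G ∩ del = {}  (empty — regression defined)
  G \ add = {pkg_at(p3,depot), truck_at(t2,whs1)} \ {truck_at(t2,whs1)} = {pkg_at(p3,depot)}
  ∪ pre   = {pkg_at(p3,depot)} ∪ {truck_at(t2,gate)}
          = {pkg_at(p3,depot), truck_at(t2,gate)}

== RESULT ==
["pkg_at(p3,depot)", "truck_at(t2,gate)"]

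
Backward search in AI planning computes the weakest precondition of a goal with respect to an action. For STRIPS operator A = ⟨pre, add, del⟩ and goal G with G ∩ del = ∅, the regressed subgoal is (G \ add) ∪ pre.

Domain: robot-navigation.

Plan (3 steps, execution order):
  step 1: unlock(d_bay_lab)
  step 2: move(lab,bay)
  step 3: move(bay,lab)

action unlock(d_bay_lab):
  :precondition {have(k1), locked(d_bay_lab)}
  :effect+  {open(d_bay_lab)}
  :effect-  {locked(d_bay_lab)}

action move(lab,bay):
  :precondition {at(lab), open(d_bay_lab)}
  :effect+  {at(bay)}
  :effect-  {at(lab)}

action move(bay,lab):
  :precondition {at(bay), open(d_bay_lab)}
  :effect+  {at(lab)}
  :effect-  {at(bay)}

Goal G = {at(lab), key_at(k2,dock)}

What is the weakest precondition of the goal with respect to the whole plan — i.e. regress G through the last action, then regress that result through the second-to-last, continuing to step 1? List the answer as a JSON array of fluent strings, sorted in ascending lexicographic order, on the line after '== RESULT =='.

Work backward from the goal:
  through step 3 (move(bay,lab)): drop {at(lab)}, keep {key_at(k2,dock)}, require {at(bay), open(d_bay_lab)}
    → {at(bay), key_at(k2,dock), open(d_bay_lab)}
  through step 2 (move(lab,bay)): drop {at(bay)}, keep {key_at(k2,dock), open(d_bay_lab)}, require {at(lab), open(d_bay_lab)}
    → {at(lab), key_at(k2,dock), open(d_bay_lab)}
  through step 1 (unlock(d_bay_lab)): drop {open(d_bay_lab)}, keep {at(lab), key_at(k2,dock)}, require {have(k1), locked(d_bay_lab)}
    → {at(lab), have(k1), key_at(k2,dock), locked(d_bay_lab)}

== RESULT ==
["at(lab)", "have(k1)", "key_at(k2,dock)", "locked(d_bay_lab)"]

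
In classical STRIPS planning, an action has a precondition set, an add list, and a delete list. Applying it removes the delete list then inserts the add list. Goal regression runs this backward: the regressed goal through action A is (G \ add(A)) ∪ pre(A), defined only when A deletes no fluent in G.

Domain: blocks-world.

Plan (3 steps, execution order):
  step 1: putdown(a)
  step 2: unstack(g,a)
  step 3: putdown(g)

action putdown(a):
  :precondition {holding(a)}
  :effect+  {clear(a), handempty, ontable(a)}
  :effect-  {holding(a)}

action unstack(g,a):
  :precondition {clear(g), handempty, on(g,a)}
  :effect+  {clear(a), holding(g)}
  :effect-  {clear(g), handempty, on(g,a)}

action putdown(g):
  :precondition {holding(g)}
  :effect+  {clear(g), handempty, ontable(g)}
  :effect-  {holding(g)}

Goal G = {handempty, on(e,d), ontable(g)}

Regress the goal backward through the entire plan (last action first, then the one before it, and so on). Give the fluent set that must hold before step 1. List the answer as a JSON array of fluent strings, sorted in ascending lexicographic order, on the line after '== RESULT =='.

Work backward from the goal:
  through step 3 (putdown(g)): drop {handempty, ontable(g)}, keep {on(e,d)}, require {holding(g)}
    → {holding(g), on(e,d)}
  through step 2 (unstack(g,a)): drop {holding(g)}, keep {on(e,d)}, require {clear(g), handempty, on(g,a)}
    → {clear(g), handempty, on(e,d), on(g,a)}
  through step 1 (putdown(a)): drop {handempty}, keep {clear(g), on(e,d), on(g,a)}, require {holding(a)}
    → {clear(g), holding(a), on(e,d), on(g,a)}

== RESULT ==
["clear(g)", "holding(a)", "on(e,d)", "on(g,a)"]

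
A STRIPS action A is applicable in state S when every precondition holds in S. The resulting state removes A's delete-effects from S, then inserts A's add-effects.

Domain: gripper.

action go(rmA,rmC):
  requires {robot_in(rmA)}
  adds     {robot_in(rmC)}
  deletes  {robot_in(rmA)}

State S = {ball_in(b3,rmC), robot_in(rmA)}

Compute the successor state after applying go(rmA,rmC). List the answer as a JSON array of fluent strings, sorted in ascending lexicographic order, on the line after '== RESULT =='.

Compute (S \ del) ∪ add:
  pre ⊆ S: {robot_in(rmA)} ⊆ S  — applicable
  S \ del = {ball_in(b3,rmC)}
  ∪ add   = {ball_in(b3,rmC), robot_in(rmC)}

== RESULT ==
["ball_in(b3,rmC)", "robot_in(rmC)"]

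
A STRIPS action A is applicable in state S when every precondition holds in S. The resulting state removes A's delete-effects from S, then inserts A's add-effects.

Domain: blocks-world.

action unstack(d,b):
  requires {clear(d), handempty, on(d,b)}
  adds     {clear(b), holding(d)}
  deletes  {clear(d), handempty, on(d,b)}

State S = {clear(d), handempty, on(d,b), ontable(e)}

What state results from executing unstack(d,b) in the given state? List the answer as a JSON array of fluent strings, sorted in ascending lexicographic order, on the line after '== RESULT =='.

Progress:
  pre ⊆ S: {clear(d), handempty, on(d,b)} ⊆ S  — applicable
  S \ del = {ontable(e)}
  ∪ add   = {clear(b), holding(d), ontable(e)}

== RESULT ==
["clear(b)", "holding(d)", "ontable(e)"]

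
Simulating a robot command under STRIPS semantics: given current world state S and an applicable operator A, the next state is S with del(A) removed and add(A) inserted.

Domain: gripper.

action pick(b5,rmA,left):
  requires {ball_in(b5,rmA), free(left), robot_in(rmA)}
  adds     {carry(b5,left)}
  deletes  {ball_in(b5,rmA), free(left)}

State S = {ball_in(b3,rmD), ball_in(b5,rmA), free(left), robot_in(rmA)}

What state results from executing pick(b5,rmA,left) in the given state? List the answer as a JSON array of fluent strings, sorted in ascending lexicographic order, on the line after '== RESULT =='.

Compute (S \ del) ∪ add:
  pre ⊆ S: {ball_in(b5,rmA), free(left), robot_in(rmA)} ⊆ S  — applicable
  S \ del = {ball_in(b3,rmD), robot_in(rmA)}
  ∪ add   = {ball_in(b3,rmD), carry(b5,left), robot_in(rmA)}

== RESULT ==
["ball_in(b3,rmD)", "carry(b5,left)", "robot_in(rmA)"]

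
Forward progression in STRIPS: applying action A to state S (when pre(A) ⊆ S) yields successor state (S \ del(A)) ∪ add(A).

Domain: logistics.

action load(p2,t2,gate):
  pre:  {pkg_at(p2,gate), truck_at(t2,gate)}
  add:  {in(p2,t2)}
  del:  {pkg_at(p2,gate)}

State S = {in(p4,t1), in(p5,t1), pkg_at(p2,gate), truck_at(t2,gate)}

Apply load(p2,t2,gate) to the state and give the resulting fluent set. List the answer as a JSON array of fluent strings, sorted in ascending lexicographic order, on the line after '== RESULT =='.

Progress:
  pre ⊆ S: {pkg_at(p2,gate), truck_at(t2,gate)} ⊆ S  — applicable
  S \ del = {in(p4,t1), in(p5,t1), truck_at(t2,gate)}
  ∪ add   = {in(p2,t2), in(p4,t1), in(p5,t1), truck_at(t2,gate)}

== RESULT ==
["in(p2,t2)", "in(p4,t1)", "in(p5,t1)", "truck_at(t2,gate)"]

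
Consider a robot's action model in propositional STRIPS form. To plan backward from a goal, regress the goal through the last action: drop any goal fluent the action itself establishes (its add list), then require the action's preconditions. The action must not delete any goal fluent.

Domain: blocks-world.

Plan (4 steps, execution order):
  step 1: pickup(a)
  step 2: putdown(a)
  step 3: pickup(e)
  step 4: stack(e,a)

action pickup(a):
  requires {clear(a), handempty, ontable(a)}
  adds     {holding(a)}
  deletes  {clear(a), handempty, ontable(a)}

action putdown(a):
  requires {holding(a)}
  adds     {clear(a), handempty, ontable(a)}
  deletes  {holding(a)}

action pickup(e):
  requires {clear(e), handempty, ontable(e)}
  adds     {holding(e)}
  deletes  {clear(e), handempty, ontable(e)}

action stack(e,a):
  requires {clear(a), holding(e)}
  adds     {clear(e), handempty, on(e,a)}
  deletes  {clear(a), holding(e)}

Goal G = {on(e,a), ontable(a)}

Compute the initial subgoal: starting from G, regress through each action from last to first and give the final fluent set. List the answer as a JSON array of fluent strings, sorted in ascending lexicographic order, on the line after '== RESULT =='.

Work backward from the goal:
  through step 4 (stack(e,a)): drop {on(e,a)}, keep {ontable(a)}, require {clear(a), holding(e)}
    → {clear(a), holding(e), ontable(a)}
  through step 3 (pickup(e)): drop {holding(e)}, keep {clear(a), ontable(a)}, require {clear(e), handempty, ontable(e)}
    → {clear(a), clear(e), handempty, ontable(a), ontable(e)}
  through step 2 (putdown(a)): drop {clear(a), handempty, ontable(a)}, keep {clear(e), ontable(e)}, require {holding(a)}
    → {clear(e), holding(a), ontable(e)}
  through step 1 (pickup(a)): drop {holding(a)}, keep {clear(e), ontable(e)}, require {clear(a), handempty, ontable(a)}
    → {clear(a), clear(e), handempty, ontable(a), ontable(e)}

== RESULT ==
["clear(a)", "clear(e)", "handempty", "ontable(a)", "ontable(e)"]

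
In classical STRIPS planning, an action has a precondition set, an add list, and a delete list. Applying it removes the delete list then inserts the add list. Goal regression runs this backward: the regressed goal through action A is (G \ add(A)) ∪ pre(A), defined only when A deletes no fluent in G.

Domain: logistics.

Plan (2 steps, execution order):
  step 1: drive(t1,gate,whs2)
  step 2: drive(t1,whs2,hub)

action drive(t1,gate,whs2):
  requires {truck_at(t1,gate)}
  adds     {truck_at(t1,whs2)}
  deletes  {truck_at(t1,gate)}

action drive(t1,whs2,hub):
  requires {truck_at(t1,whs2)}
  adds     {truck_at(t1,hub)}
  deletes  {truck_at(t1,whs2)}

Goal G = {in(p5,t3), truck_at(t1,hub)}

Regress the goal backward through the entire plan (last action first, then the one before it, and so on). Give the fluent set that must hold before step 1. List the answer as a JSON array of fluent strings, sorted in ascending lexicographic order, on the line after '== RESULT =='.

Regress step by step:
  through step 2 (drive(t1,whs2,hub)): drop {truck_at(t1,hub)}, keep {in(p5,t3)}, require {truck_at(t1,whs2)}
    → {in(p5,t3), truck_at(t1,whs2)}
  through step 1 (drive(t1,gate,whs2)): drop {truck_at(t1,whs2)}, keep {in(p5,t3)}, require {truck_at(t1,gate)}
    → {in(p5,t3), truck_at(t1,gate)}

== RESULT ==
["in(p5,t3)", "truck_at(t1,gate)"]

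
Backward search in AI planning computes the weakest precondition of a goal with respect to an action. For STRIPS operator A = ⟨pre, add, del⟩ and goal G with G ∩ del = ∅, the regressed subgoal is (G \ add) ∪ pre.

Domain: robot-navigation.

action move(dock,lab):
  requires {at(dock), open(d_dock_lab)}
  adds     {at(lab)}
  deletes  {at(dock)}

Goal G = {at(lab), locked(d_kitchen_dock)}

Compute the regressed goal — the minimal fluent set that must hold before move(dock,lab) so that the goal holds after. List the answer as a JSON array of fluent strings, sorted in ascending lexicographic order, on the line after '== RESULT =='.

Compute (G \ add) ∪ pre:
  G ∩ del = {}  (empty — regression defined)
  G \ add = {at(lab), locked(d_kitchen_dock)} \ {at(lab)} = {locked(d_kitchen_dock)}
  ∪ pre   = {locked(d_kitchen_dock)} ∪ {at(dock), open(d_dock_lab)}
          = {at(dock), locked(d_kitchen_dock), open(d_dock_lab)}

== RESULT ==
["at(dock)", "locked(d_kitchen_dock)", "open(d_dock_lab)"]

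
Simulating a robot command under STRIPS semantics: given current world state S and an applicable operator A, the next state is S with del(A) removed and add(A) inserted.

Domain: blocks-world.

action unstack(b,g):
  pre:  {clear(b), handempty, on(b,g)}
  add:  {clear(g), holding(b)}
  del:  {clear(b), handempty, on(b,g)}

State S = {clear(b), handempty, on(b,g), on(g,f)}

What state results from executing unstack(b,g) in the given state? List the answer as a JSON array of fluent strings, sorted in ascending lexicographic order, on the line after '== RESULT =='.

Compute (S \ del) ∪ add:
  pre ⊆ S: {clear(b), handempty, on(b,g)} ⊆ S  — applicable
  S \ del = {on(g,f)}
  ∪ add   = {clear(g), holding(b), on(g,f)}

== RESULT ==
["clear(g)", "holding(b)", "on(g,f)"]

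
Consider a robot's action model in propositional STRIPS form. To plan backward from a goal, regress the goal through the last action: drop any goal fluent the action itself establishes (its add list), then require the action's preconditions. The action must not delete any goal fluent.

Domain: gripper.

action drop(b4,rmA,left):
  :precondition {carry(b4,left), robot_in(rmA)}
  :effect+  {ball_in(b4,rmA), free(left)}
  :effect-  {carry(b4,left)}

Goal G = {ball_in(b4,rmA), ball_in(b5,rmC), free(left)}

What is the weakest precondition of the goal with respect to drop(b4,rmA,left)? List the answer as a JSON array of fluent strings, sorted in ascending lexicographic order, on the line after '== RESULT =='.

Compute (G \ add) ∪ pre:
  G ∩ del = {}  (empty — regression defined)
  G \ add = {ball_in(b4,rmA), ball_in(b5,rmC), free(left)} \ {ball_in(b4,rmA), free(left)} = {ball_in(b5,rmC)}
  ∪ pre   = {ball_in(b5,rmC)} ∪ {carry(b4,left), robot_in(rmA)}
          = {ball_in(b5,rmC), carry(b4,left), robot_in(rmA)}

== RESULT ==
["ball_in(b5,rmC)", "carry(b4,left)", "robot_in(rmA)"]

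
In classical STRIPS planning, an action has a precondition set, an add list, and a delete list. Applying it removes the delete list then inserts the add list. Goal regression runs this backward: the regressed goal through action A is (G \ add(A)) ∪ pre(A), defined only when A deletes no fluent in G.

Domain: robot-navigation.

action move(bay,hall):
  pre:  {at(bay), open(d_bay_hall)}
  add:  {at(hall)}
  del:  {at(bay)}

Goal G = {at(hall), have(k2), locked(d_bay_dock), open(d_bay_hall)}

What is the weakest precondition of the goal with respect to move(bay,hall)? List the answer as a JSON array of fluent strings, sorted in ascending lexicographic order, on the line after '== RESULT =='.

Compute (G \ add) ∪ pre:
  G ∩ del = {}  (empty — regression defined)
  G \ add = {at(hall), have(k2), locked(d_bay_dock), open(d_bay_hall)} \ {at(hall)} = {have(k2), locked(d_bay_dock), open(d_bay_hall)}
  ∪ pre   = {have(k2), locked(d_bay_dock), open(d_bay_hall)} ∪ {at(bay), open(d_bay_hall)}
          = {at(bay), have(k2), locked(d_bay_dock), open(d_bay_hall)}

== RESULT ==
["at(bay)", "have(k2)", "locked(d_bay_dock)", "open(d_bay_hall)"]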